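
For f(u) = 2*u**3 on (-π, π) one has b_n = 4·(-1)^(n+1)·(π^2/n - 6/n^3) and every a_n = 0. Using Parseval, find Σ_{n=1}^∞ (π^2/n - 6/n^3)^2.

pi**6/14

Parseval: Σ b_n^2 = (1/π) ∫_{-π}^{π} f(u)^2 du = 8*pi**6/7.
b_n^2 = 16·(π^2/n - 6/n^3)^2, so the sum equals (8*pi**6/7)/16 = pi**6/14.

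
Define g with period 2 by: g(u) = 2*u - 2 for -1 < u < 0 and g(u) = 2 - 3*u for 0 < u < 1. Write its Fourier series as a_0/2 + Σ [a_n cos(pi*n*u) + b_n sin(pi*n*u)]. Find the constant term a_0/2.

-5/4

a_0 = ∫_{-1}^{1} g(u) du = -5/2.
So the constant term a_0/2 = -5/4.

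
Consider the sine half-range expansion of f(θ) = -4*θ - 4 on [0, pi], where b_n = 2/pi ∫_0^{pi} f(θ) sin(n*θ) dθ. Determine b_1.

b_1 = 2/pi ∫_0^{pi} (-4*θ - 4) sin(θ) dθ.
Integrating by parts (boundary term plus one more integral), an antiderivative of (-4*θ - 4) sin(θ) is 4*θ*cos(θ) - 4*sin(θ) + 4*cos(θ); evaluating from 0 to pi: ∫_{0}^{pi} (-4*θ - 4) sin(θ) dθ = (-4*pi - 4) - (4) = -4*pi - 8.
Hence b_1 = (2/pi)·(-4*pi - 8) = -8 - 16/pi.

-8 - 16/pi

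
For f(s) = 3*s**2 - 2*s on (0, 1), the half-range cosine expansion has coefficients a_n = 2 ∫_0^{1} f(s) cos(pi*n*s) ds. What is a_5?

-4/(25*pi**2)

a_5 = 2 ∫_0^{1} (3*s**2 - 2*s) cos(5*pi*s) ds.
Integrating by parts twice (tabular method), an antiderivative of (3*s**2 - 2*s) cos(5*pi*s) is 3*s**2*sin(5*pi*s)/(5*pi) - 2*s*sin(5*pi*s)/(5*pi) + 6*s*cos(5*pi*s)/(25*pi**2) - 6*sin(5*pi*s)/(125*pi**3) - 2*cos(5*pi*s)/(25*pi**2); evaluating from 0 to 1: ∫_{0}^{1} (3*s**2 - 2*s) cos(5*pi*s) ds = (-4/(25*pi**2)) - (-2/(25*pi**2)) = -2/(25*pi**2).
Hence a_5 = 2·(-2/(25*pi**2)) = -4/(25*pi**2).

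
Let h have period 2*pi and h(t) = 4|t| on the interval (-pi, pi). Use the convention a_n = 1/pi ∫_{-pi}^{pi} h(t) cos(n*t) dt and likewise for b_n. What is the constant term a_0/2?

2*pi

a_0 = 1/pi ∫_{-pi}^{pi} h(t) dt = 1/pi · (4*pi**2) = 4*pi.
So the constant term a_0/2 = 2*pi.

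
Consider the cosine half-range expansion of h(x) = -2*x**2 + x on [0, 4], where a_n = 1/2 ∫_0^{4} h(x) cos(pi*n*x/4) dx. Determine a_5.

a_5 = 1/2 ∫_0^{4} (-2*x**2 + x) cos(5*pi*x/4) dx.
Integrating by parts twice (tabular method), an antiderivative of (-2*x**2 + x) cos(5*pi*x/4) is -8*x**2*sin(5*pi*x/4)/(5*pi) + 4*x*sin(5*pi*x/4)/(5*pi) - 64*x*cos(5*pi*x/4)/(25*pi**2) + 256*sin(5*pi*x/4)/(125*pi**3) + 16*cos(5*pi*x/4)/(25*pi**2); evaluating from 0 to 4: ∫_{0}^{4} (-2*x**2 + x) cos(5*pi*x/4) dx = (48/(5*pi**2)) - (16/(25*pi**2)) = 224/(25*pi**2).
Hence a_5 = (1/2)·(224/(25*pi**2)) = 112/(25*pi**2).

112/(25*pi**2)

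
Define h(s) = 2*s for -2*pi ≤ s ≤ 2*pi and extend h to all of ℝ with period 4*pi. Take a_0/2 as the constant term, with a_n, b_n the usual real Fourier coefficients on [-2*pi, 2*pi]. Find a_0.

a_0 = (1/(2*pi)) ∫_{-2*pi}^{2*pi} h(s) ds = (1/(2*pi)) · (0) = 0.

0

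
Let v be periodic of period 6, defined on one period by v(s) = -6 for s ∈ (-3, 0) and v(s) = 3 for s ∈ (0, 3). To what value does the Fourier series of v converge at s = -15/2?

-6

s = -15/2 differs from s = -3/2 by -1 full period(s), and the series is 6-periodic.
v is continuous at s = -3/2 with value -6, so the series converges to -6 there.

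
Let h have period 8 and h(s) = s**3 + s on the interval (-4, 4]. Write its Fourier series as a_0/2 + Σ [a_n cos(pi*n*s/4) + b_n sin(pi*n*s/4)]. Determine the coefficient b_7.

8*(-96 + 833*pi**2)/(343*pi**3)

b_7 = 1/4 ∫_{-4}^{4} h(s) sin(7*pi*s/4) ds.
h is odd and sin(7*pi*s/4) is odd, so the integrand is even and b_7 = 1/2 ∫_0^{4} h(s) sin(7*pi*s/4) ds.
Integrating by parts three times (tabular method), an antiderivative of (s**3 + s) sin(7*pi*s/4) is -4*s**3*cos(7*pi*s/4)/(7*pi) + 48*s**2*sin(7*pi*s/4)/(49*pi**2) - 4*s*cos(7*pi*s/4)/(7*pi) + 384*s*cos(7*pi*s/4)/(343*pi**3) - 1536*sin(7*pi*s/4)/(2401*pi**4) + 16*sin(7*pi*s/4)/(49*pi**2); evaluating from 0 to 4: ∫_{0}^{4} (s**3 + s) sin(7*pi*s/4) ds = (16*(-96 + 833*pi**2)/(343*pi**3)) - (0) = 16*(-96 + 833*pi**2)/(343*pi**3).
Hence b_7 = (1/2)·(16*(-96 + 833*pi**2)/(343*pi**3)) = 8*(-96 + 833*pi**2)/(343*pi**3).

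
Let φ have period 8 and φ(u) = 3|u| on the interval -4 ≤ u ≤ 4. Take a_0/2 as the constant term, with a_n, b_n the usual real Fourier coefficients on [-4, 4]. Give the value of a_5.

-48/(25*pi**2)

a_5 = 1/4 ∫_{-4}^{4} φ(u) cos(5*pi*u/4) du.
φ is even and cos(5*pi*u/4) is even, so the integrand is even and a_5 = 1/2 ∫_0^{4} φ(u) cos(5*pi*u/4) du.
Integrating by parts (boundary term plus one more integral), an antiderivative of (3*u) cos(5*pi*u/4) is 12*u*sin(5*pi*u/4)/(5*pi) + 48*cos(5*pi*u/4)/(25*pi**2); evaluating from 0 to 4: ∫_{0}^{4} (3*u) cos(5*pi*u/4) du = (-48/(25*pi**2)) - (48/(25*pi**2)) = -96/(25*pi**2).
Hence a_5 = (1/2)·(-96/(25*pi**2)) = -48/(25*pi**2).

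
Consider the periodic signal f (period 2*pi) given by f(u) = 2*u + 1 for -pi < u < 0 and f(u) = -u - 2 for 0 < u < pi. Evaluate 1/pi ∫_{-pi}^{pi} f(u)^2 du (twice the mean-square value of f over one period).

5 + 5*pi**2/3

1/pi ∫_{-pi}^{pi} f(u)^2 du = 1/pi · (5*pi*(3 + pi**2)/3) = 5 + 5*pi**2/3.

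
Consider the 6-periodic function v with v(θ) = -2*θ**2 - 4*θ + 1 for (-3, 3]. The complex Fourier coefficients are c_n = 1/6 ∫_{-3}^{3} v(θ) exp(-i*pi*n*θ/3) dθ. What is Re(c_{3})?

Since v is real-valued, Re(c_{3}) = 1/6 ∫_{-3}^{3} v(θ) cos(pi*θ) dθ = a_{3}/2.
Integrating by parts twice (tabular method), an antiderivative of (-2*θ**2 - 4*θ + 1) cos(pi*θ) is -2*θ**2*sin(pi*θ)/pi - 4*θ*sin(pi*θ)/pi - 4*θ*cos(pi*θ)/pi**2 + 4*sin(pi*θ)/pi**3 + sin(pi*θ)/pi - 4*cos(pi*θ)/pi**2; evaluating from -3 to 3: ∫_{-3}^{3} (-2*θ**2 - 4*θ + 1) cos(pi*θ) dθ = (16/pi**2) - (-8/pi**2) = 24/pi**2.
Hence Re(c_{3}) = (1/6)·(24/pi**2) = 4/pi**2.

4/pi**2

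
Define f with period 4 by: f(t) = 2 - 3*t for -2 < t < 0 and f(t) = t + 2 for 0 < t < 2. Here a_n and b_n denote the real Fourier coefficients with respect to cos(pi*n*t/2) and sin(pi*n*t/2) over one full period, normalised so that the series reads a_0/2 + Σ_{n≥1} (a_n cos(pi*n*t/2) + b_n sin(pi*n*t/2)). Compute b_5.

b_5 = 1/2 ∫_{-2}^{2} f(t) sin(5*pi*t/2) dt.
Split the integral at the breakpoints.
Integrating by parts (boundary term plus one more integral), an antiderivative of (2 - 3*t) sin(5*pi*t/2) is 6*t*cos(5*pi*t/2)/(5*pi) - 12*sin(5*pi*t/2)/(25*pi**2) - 4*cos(5*pi*t/2)/(5*pi); evaluating from -2 to 0: ∫_{-2}^{0} (2 - 3*t) sin(5*pi*t/2) dt = (-4/(5*pi)) - (16/(5*pi)) = -4/pi.
Integrating by parts (boundary term plus one more integral), an antiderivative of (t + 2) sin(5*pi*t/2) is -2*t*cos(5*pi*t/2)/(5*pi) + 4*sin(5*pi*t/2)/(25*pi**2) - 4*cos(5*pi*t/2)/(5*pi); evaluating from 0 to 2: ∫_{0}^{2} (t + 2) sin(5*pi*t/2) dt = (8/(5*pi)) - (-4/(5*pi)) = 12/(5*pi).
Summing the pieces and multiplying by (1/2) gives b_5 = -4/(5*pi).

-4/(5*pi)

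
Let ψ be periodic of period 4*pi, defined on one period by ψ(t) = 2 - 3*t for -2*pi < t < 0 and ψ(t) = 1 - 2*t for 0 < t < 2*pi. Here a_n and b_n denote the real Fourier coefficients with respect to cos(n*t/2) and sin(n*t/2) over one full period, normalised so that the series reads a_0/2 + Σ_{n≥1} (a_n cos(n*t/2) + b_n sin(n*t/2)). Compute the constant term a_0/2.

3/2 + pi/2

a_0 = (1/(2*pi)) ∫_{-2*pi}^{2*pi} ψ(t) dt = (1/(2*pi)) · (2*pi*(3 + pi)) = 3 + pi.
So the constant term a_0/2 = 3/2 + pi/2.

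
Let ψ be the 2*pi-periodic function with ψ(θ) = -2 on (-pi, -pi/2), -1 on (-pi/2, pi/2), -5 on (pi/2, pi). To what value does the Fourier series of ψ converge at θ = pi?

-7/2

θ = pi differs from θ = -pi by 1 full period(s), and the series is 2*pi-periodic.
At θ = -pi the one-sided limits are ψ(-pi^-) = -5 and ψ(-pi^+) = -2.
By Dirichlet's theorem the series converges to their average, [(-5) + (-2)]/2 = -7/2.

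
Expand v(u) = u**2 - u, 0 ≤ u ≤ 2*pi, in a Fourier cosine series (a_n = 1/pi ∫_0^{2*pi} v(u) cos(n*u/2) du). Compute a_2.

a_2 = 1/pi ∫_0^{2*pi} (u**2 - u) cos(u) du.
Integrating by parts twice (tabular method), an antiderivative of (u**2 - u) cos(u) is u**2*sin(u) - u*sin(u) + 2*u*cos(u) - 2*sin(u) - cos(u); evaluating from 0 to 2*pi: ∫_{0}^{2*pi} (u**2 - u) cos(u) du = (-1 + 4*pi) - (-1) = 4*pi.
Hence a_2 = (1/pi)·(4*pi) = 4.

4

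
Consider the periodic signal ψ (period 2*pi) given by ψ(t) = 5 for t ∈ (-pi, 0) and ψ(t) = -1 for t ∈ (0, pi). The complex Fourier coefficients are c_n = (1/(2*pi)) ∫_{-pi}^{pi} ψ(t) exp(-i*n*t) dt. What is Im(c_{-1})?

Since ψ is real-valued, Im(c_{-1}) = -(1/(2*pi)) ∫_{-pi}^{pi} ψ(t) sin(-t) dt = b_{1}/2.
Split the integral at the breakpoints.
Directly, an antiderivative of (5) sin(-t) is 5*cos(t); evaluating from -pi to 0: ∫_{-pi}^{0} (5) sin(-t) dt = (5) - (-5) = 10.
Directly, an antiderivative of (-1) sin(-t) is -cos(t); evaluating from 0 to pi: ∫_{0}^{pi} (-1) sin(-t) dt = (1) - (-1) = 2.
So ∫_{-pi}^{pi} ψ(t) sin(-t) dt = 12.
Hence Im(c_{-1}) = (-1/(2*pi))·(12) = -6/pi.

-6/pi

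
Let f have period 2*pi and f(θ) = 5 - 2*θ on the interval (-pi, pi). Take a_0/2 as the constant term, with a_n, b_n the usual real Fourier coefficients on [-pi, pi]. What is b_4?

1

b_4 = 1/pi ∫_{-pi}^{pi} f(θ) sin(4*θ) dθ.
Integrating by parts (boundary term plus one more integral), an antiderivative of (5 - 2*θ) sin(4*θ) is θ*cos(4*θ)/2 - sin(4*θ)/8 - 5*cos(4*θ)/4; evaluating from -pi to pi: ∫_{-pi}^{pi} (5 - 2*θ) sin(4*θ) dθ = (-5/4 + pi/2) - (-pi/2 - 5/4) = pi.
Hence b_4 = (1/pi)·(pi) = 1.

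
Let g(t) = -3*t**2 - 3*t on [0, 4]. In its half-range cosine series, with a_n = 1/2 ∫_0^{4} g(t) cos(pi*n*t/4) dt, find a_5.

a_5 = 1/2 ∫_0^{4} (-3*t**2 - 3*t) cos(5*pi*t/4) dt.
Integrating by parts twice (tabular method), an antiderivative of (-3*t**2 - 3*t) cos(5*pi*t/4) is -12*t**2*sin(5*pi*t/4)/(5*pi) - 12*t*sin(5*pi*t/4)/(5*pi) - 96*t*cos(5*pi*t/4)/(25*pi**2) + 384*sin(5*pi*t/4)/(125*pi**3) - 48*cos(5*pi*t/4)/(25*pi**2); evaluating from 0 to 4: ∫_{0}^{4} (-3*t**2 - 3*t) cos(5*pi*t/4) dt = (432/(25*pi**2)) - (-48/(25*pi**2)) = 96/(5*pi**2).
Hence a_5 = (1/2)·(96/(5*pi**2)) = 48/(5*pi**2).

48/(5*pi**2)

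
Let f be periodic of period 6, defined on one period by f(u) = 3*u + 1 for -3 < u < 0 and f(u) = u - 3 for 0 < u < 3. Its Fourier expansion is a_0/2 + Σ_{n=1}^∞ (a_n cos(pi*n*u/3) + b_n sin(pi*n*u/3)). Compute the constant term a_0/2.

-5/2

a_0 = 1/3 ∫_{-3}^{3} f(u) du = 1/3 · (-15) = -5.
So the constant term a_0/2 = -5/2.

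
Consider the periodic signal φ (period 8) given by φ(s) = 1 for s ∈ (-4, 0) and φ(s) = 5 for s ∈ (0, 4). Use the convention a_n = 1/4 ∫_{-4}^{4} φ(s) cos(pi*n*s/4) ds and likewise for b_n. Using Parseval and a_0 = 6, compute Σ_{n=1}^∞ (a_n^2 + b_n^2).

8

Parseval: a_0^2/2 + Σ_{n≥1} (a_n^2+b_n^2) = 1/4 ∫_{-4}^{4} φ(s)^2 ds = 26.
Subtract a_0^2/2 = 18: Σ (a_n^2+b_n^2) = 8.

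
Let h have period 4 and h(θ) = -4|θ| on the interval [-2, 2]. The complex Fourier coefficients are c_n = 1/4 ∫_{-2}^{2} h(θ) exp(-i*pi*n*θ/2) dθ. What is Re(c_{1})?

Since h is real-valued, Re(c_{1}) = 1/4 ∫_{-2}^{2} h(θ) cos(pi*θ/2) dθ = a_{1}/2.
h is even and cos(pi*θ/2) is even, so the integrand is even: ∫_{-2}^{2} h(θ) cos(pi*θ/2) dθ = 2∫_0^{2} h(θ) cos(pi*θ/2) dθ.
Integrating by parts (boundary term plus one more integral), an antiderivative of (-4*θ) cos(pi*θ/2) is -8*θ*sin(pi*θ/2)/pi - 16*cos(pi*θ/2)/pi**2; evaluating from 0 to 2: ∫_{0}^{2} (-4*θ) cos(pi*θ/2) dθ = (16/pi**2) - (-16/pi**2) = 32/pi**2.
So ∫_{-2}^{2} h(θ) cos(pi*θ/2) dθ = 64/pi**2.
Hence Re(c_{1}) = (1/4)·(64/pi**2) = 16/pi**2.

16/pi**2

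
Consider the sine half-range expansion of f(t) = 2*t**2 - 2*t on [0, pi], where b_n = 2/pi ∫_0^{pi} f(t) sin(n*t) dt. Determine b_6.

2/3 - 2*pi/3

b_6 = 2/pi ∫_0^{pi} (2*t**2 - 2*t) sin(6*t) dt.
Integrating by parts twice (tabular method), an antiderivative of (2*t**2 - 2*t) sin(6*t) is -t**2*cos(6*t)/3 + t*sin(6*t)/9 + t*cos(6*t)/3 - sin(6*t)/18 + cos(6*t)/54; evaluating from 0 to pi: ∫_{0}^{pi} (2*t**2 - 2*t) sin(6*t) dt = (-pi**2/3 + 1/54 + pi/3) - (1/54) = pi*(1 - pi)/3.
Hence b_6 = (2/pi)·(pi*(1 - pi)/3) = 2/3 - 2*pi/3.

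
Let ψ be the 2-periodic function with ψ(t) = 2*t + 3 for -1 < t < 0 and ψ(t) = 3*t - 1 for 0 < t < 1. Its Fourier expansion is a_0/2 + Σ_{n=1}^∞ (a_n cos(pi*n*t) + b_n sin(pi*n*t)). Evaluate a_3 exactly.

-2/(9*pi**2)

a_3 = ∫_{-1}^{1} ψ(t) cos(3*pi*t) dt.
Split the integral at the breakpoints.
Integrating by parts (boundary term plus one more integral), an antiderivative of (2*t + 3) cos(3*pi*t) is 2*t*sin(3*pi*t)/(3*pi) + sin(3*pi*t)/pi + 2*cos(3*pi*t)/(9*pi**2); evaluating from -1 to 0: ∫_{-1}^{0} (2*t + 3) cos(3*pi*t) dt = (2/(9*pi**2)) - (-2/(9*pi**2)) = 4/(9*pi**2).
Integrating by parts (boundary term plus one more integral), an antiderivative of (3*t - 1) cos(3*pi*t) is t*sin(3*pi*t)/pi - sin(3*pi*t)/(3*pi) + cos(3*pi*t)/(3*pi**2); evaluating from 0 to 1: ∫_{0}^{1} (3*t - 1) cos(3*pi*t) dt = (-1/(3*pi**2)) - (1/(3*pi**2)) = -2/(3*pi**2).
Summing the pieces gives a_3 = -2/(9*pi**2).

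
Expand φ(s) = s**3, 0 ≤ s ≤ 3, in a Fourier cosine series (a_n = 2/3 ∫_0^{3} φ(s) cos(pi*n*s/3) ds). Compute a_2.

a_2 = 2/3 ∫_0^{3} (s**3) cos(2*pi*s/3) ds.
Integrating by parts three times (tabular method), an antiderivative of (s**3) cos(2*pi*s/3) is 3*s**3*sin(2*pi*s/3)/(2*pi) + 27*s**2*cos(2*pi*s/3)/(4*pi**2) - 81*s*sin(2*pi*s/3)/(4*pi**3) - 243*cos(2*pi*s/3)/(8*pi**4); evaluating from 0 to 3: ∫_{0}^{3} (s**3) cos(2*pi*s/3) ds = (243*(-1 + 2*pi**2)/(8*pi**4)) - (-243/(8*pi**4)) = 243/(4*pi**2).
Hence a_2 = (2/3)·(243/(4*pi**2)) = 81/(2*pi**2).

81/(2*pi**2)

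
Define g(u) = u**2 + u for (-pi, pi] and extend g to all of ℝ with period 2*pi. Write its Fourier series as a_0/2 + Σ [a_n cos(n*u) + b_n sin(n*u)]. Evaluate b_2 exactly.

b_2 = 1/pi ∫_{-pi}^{pi} g(u) sin(2*u) du.
Integrating by parts twice (tabular method), an antiderivative of (u**2 + u) sin(2*u) is -u**2*cos(2*u)/2 + u*sin(2*u)/2 - u*cos(2*u)/2 + sin(2*u)/4 + cos(2*u)/4; evaluating from -pi to pi: ∫_{-pi}^{pi} (u**2 + u) sin(2*u) du = (-pi**2/2 - pi/2 + 1/4) - (-pi**2/2 + 1/4 + pi/2) = -pi.
Hence b_2 = (1/pi)·(-pi) = -1.

-1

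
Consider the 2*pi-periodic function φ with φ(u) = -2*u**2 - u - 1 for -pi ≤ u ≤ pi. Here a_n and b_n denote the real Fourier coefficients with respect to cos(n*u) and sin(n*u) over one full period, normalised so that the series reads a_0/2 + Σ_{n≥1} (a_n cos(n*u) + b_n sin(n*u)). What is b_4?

b_4 = 1/pi ∫_{-pi}^{pi} φ(u) sin(4*u) du.
Integrating by parts twice (tabular method), an antiderivative of (-2*u**2 - u - 1) sin(4*u) is u**2*cos(4*u)/2 - u*sin(4*u)/4 + u*cos(4*u)/4 - sin(4*u)/16 + 3*cos(4*u)/16; evaluating from -pi to pi: ∫_{-pi}^{pi} (-2*u**2 - u - 1) sin(4*u) du = (3/16 + pi/4 + pi**2/2) - (-pi/4 + 3/16 + pi**2/2) = pi/2.
Hence b_4 = (1/pi)·(pi/2) = 1/2.

1/2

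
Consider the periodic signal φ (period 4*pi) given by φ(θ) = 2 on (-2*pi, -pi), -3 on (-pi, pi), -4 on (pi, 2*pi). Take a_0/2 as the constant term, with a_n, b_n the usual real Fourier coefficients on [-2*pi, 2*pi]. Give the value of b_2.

b_2 = (1/(2*pi)) ∫_{-2*pi}^{2*pi} φ(θ) sin(θ) dθ.
Split the integral at the breakpoints.
Directly, an antiderivative of (2) sin(θ) is -2*cos(θ); evaluating from -2*pi to -pi: ∫_{-2*pi}^{-pi} (2) sin(θ) dθ = (2) - (-2) = 4.
Directly, an antiderivative of (-3) sin(θ) is 3*cos(θ); evaluating from -pi to pi: ∫_{-pi}^{pi} (-3) sin(θ) dθ = (-3) - (-3) = 0.
Directly, an antiderivative of (-4) sin(θ) is 4*cos(θ); evaluating from pi to 2*pi: ∫_{pi}^{2*pi} (-4) sin(θ) dθ = (4) - (-4) = 8.
Summing the pieces and multiplying by (1/(2*pi)) gives b_2 = 6/pi.

6/pi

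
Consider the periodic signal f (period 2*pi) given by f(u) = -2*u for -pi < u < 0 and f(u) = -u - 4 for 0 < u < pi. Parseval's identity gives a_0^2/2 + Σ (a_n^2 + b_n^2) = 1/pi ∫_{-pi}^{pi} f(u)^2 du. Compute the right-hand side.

1/pi ∫_{-pi}^{pi} f(u)^2 du = 1/pi · (pi*(12*pi + 48 + 5*pi**2)/3) = 4*pi + 16 + 5*pi**2/3.

4*pi + 16 + 5*pi**2/3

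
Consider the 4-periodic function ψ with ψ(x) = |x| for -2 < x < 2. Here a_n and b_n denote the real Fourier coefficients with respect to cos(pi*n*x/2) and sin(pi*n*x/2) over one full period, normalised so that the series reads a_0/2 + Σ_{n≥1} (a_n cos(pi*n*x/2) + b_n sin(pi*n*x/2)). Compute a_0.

2

a_0 = 1/2 ∫_{-2}^{2} ψ(x) dx = 1/2 · (4) = 2.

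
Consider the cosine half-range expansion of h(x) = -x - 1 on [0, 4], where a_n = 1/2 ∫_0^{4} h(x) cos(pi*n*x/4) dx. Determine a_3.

16/(9*pi**2)

a_3 = 1/2 ∫_0^{4} (-x - 1) cos(3*pi*x/4) dx.
Integrating by parts (boundary term plus one more integral), an antiderivative of (-x - 1) cos(3*pi*x/4) is -4*x*sin(3*pi*x/4)/(3*pi) - 4*sin(3*pi*x/4)/(3*pi) - 16*cos(3*pi*x/4)/(9*pi**2); evaluating from 0 to 4: ∫_{0}^{4} (-x - 1) cos(3*pi*x/4) dx = (16/(9*pi**2)) - (-16/(9*pi**2)) = 32/(9*pi**2).
Hence a_3 = (1/2)·(32/(9*pi**2)) = 16/(9*pi**2).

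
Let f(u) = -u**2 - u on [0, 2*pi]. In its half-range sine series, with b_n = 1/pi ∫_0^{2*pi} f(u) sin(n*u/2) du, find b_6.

b_6 = 1/pi ∫_0^{2*pi} (-u**2 - u) sin(3*u) du.
Integrating by parts twice (tabular method), an antiderivative of (-u**2 - u) sin(3*u) is u**2*cos(3*u)/3 - 2*u*sin(3*u)/9 + u*cos(3*u)/3 - sin(3*u)/9 - 2*cos(3*u)/27; evaluating from 0 to 2*pi: ∫_{0}^{2*pi} (-u**2 - u) sin(3*u) du = (-2/27 + 2*pi/3 + 4*pi**2/3) - (-2/27) = 2*pi*(1 + 2*pi)/3.
Hence b_6 = (1/pi)·(2*pi*(1 + 2*pi)/3) = 2/3 + 4*pi/3.

2/3 + 4*pi/3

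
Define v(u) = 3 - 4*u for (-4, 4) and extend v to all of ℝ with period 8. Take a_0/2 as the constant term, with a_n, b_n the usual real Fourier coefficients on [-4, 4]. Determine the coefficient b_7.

-32/(7*pi)

b_7 = 1/4 ∫_{-4}^{4} v(u) sin(7*pi*u/4) du.
Integrating by parts (boundary term plus one more integral), an antiderivative of (3 - 4*u) sin(7*pi*u/4) is 16*u*cos(7*pi*u/4)/(7*pi) - 64*sin(7*pi*u/4)/(49*pi**2) - 12*cos(7*pi*u/4)/(7*pi); evaluating from -4 to 4: ∫_{-4}^{4} (3 - 4*u) sin(7*pi*u/4) du = (-52/(7*pi)) - (76/(7*pi)) = -128/(7*pi).
Hence b_7 = (1/4)·(-128/(7*pi)) = -32/(7*pi).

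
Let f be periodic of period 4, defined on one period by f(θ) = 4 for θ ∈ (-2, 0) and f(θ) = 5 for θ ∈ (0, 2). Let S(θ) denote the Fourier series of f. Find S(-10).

θ = -10 differs from θ = -2 by -2 full period(s), and the series is 4-periodic.
At θ = -2 the one-sided limits are f(-2^-) = 5 and f(-2^+) = 4.
By Dirichlet's theorem the series converges to their average, [(5) + (4)]/2 = 9/2.

9/2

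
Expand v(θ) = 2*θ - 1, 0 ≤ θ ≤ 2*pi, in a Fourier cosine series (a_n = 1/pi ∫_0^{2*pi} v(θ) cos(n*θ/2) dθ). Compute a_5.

a_5 = 1/pi ∫_0^{2*pi} (2*θ - 1) cos(5*θ/2) dθ.
Integrating by parts (boundary term plus one more integral), an antiderivative of (2*θ - 1) cos(5*θ/2) is 4*θ*sin(5*θ/2)/5 - 2*sin(5*θ/2)/5 + 8*cos(5*θ/2)/25; evaluating from 0 to 2*pi: ∫_{0}^{2*pi} (2*θ - 1) cos(5*θ/2) dθ = (-8/25) - (8/25) = -16/25.
Hence a_5 = (1/pi)·(-16/25) = -16/(25*pi).

-16/(25*pi)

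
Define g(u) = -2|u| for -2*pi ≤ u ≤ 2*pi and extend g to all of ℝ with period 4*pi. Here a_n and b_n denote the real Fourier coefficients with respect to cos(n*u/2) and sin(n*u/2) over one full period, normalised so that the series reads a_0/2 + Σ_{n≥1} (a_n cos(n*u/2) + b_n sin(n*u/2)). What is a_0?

a_0 = (1/(2*pi)) ∫_{-2*pi}^{2*pi} g(u) du = (1/(2*pi)) · (-8*pi**2) = -4*pi.

-4*pi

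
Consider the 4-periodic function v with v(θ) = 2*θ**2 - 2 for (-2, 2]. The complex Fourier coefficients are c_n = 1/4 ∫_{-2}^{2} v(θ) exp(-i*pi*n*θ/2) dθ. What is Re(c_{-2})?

Since v is real-valued, Re(c_{-2}) = 1/4 ∫_{-2}^{2} v(θ) cos(-pi*θ) dθ = a_{2}/2.
v is even and cos(-pi*θ) is even, so the integrand is even: ∫_{-2}^{2} v(θ) cos(-pi*θ) dθ = 2∫_0^{2} v(θ) cos(-pi*θ) dθ.
Integrating by parts twice (tabular method), an antiderivative of (2*θ**2 - 2) cos(-pi*θ) is 2*θ**2*sin(pi*θ)/pi + 4*θ*cos(pi*θ)/pi**2 - 2*sin(pi*θ)/pi - 4*sin(pi*θ)/pi**3; evaluating from 0 to 2: ∫_{0}^{2} (2*θ**2 - 2) cos(-pi*θ) dθ = (8/pi**2) - (0) = 8/pi**2.
So ∫_{-2}^{2} v(θ) cos(-pi*θ) dθ = 16/pi**2.
Hence Re(c_{-2}) = (1/4)·(16/pi**2) = 4/pi**2.

4/pi**2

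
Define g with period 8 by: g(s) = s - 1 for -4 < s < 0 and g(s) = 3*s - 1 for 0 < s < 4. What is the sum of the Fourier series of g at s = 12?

3

s = 12 differs from s = -4 by 2 full period(s), and the series is 8-periodic.
At s = -4 the one-sided limits are g(-4^-) = 11 and g(-4^+) = -5.
By Dirichlet's theorem the series converges to their average, [(11) + (-5)]/2 = 3.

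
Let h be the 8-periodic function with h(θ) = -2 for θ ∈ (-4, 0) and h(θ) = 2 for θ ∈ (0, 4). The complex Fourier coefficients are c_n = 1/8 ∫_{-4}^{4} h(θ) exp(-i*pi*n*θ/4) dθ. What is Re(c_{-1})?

Since h is real-valued, Re(c_{-1}) = 1/8 ∫_{-4}^{4} h(θ) cos(-pi*θ/4) dθ = a_{1}/2.
(h is odd, so the integrand is odd over a symmetric interval and the integral vanishes.)

0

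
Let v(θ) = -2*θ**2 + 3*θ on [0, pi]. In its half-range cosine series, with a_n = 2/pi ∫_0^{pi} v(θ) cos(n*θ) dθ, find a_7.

a_7 = 2/pi ∫_0^{pi} (-2*θ**2 + 3*θ) cos(7*θ) dθ.
Integrating by parts twice (tabular method), an antiderivative of (-2*θ**2 + 3*θ) cos(7*θ) is -2*θ**2*sin(7*θ)/7 + 3*θ*sin(7*θ)/7 - 4*θ*cos(7*θ)/49 + 4*sin(7*θ)/343 + 3*cos(7*θ)/49; evaluating from 0 to pi: ∫_{0}^{pi} (-2*θ**2 + 3*θ) cos(7*θ) dθ = (-3/49 + 4*pi/49) - (3/49) = -6/49 + 4*pi/49.
Hence a_7 = (2/pi)·(-6/49 + 4*pi/49) = 4*(-3 + 2*pi)/(49*pi).

4*(-3 + 2*pi)/(49*pi)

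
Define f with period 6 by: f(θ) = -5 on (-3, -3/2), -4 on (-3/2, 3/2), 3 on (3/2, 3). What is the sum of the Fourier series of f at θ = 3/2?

-1/2

At θ = 3/2 the one-sided limits are f(3/2^-) = -4 and f(3/2^+) = 3.
By Dirichlet's theorem the series converges to their average, [(-4) + (3)]/2 = -1/2.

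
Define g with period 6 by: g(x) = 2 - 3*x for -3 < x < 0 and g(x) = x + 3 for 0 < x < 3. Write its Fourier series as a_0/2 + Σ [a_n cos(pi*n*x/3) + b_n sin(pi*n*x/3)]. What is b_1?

-4/pi

b_1 = 1/3 ∫_{-3}^{3} g(x) sin(pi*x/3) dx.
Split the integral at the breakpoints.
Integrating by parts (boundary term plus one more integral), an antiderivative of (2 - 3*x) sin(pi*x/3) is 9*x*cos(pi*x/3)/pi - 27*sin(pi*x/3)/pi**2 - 6*cos(pi*x/3)/pi; evaluating from -3 to 0: ∫_{-3}^{0} (2 - 3*x) sin(pi*x/3) dx = (-6/pi) - (33/pi) = -39/pi.
Integrating by parts (boundary term plus one more integral), an antiderivative of (x + 3) sin(pi*x/3) is -3*x*cos(pi*x/3)/pi + 9*sin(pi*x/3)/pi**2 - 9*cos(pi*x/3)/pi; evaluating from 0 to 3: ∫_{0}^{3} (x + 3) sin(pi*x/3) dx = (18/pi) - (-9/pi) = 27/pi.
Summing the pieces and multiplying by (1/3) gives b_1 = -4/pi.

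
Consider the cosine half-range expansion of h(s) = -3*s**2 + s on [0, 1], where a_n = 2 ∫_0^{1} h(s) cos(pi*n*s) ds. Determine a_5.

a_5 = 2 ∫_0^{1} (-3*s**2 + s) cos(5*pi*s) ds.
Integrating by parts twice (tabular method), an antiderivative of (-3*s**2 + s) cos(5*pi*s) is -3*s**2*sin(5*pi*s)/(5*pi) + s*sin(5*pi*s)/(5*pi) - 6*s*cos(5*pi*s)/(25*pi**2) + 6*sin(5*pi*s)/(125*pi**3) + cos(5*pi*s)/(25*pi**2); evaluating from 0 to 1: ∫_{0}^{1} (-3*s**2 + s) cos(5*pi*s) ds = (1/(5*pi**2)) - (1/(25*pi**2)) = 4/(25*pi**2).
Hence a_5 = 2·(4/(25*pi**2)) = 8/(25*pi**2).

8/(25*pi**2)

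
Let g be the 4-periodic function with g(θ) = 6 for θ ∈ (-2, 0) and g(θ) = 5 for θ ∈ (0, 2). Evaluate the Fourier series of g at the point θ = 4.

θ = 4 differs from θ = 0 by 1 full period(s), and the series is 4-periodic.
At θ = 0 the one-sided limits are g(0^-) = 6 and g(0^+) = 5.
By Dirichlet's theorem the series converges to their average, [(6) + (5)]/2 = 11/2.

11/2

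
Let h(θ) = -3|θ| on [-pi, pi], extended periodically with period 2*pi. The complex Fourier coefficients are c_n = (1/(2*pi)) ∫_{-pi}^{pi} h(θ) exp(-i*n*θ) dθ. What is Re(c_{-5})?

6/(25*pi)

Since h is real-valued, Re(c_{-5}) = (1/(2*pi)) ∫_{-pi}^{pi} h(θ) cos(-5*θ) dθ = a_{5}/2.
h is even and cos(-5*θ) is even, so the integrand is even: ∫_{-pi}^{pi} h(θ) cos(-5*θ) dθ = 2∫_0^{pi} h(θ) cos(-5*θ) dθ.
Integrating by parts (boundary term plus one more integral), an antiderivative of (-3*θ) cos(-5*θ) is -3*θ*sin(5*θ)/5 - 3*cos(5*θ)/25; evaluating from 0 to pi: ∫_{0}^{pi} (-3*θ) cos(-5*θ) dθ = (3/25) - (-3/25) = 6/25.
So ∫_{-pi}^{pi} h(θ) cos(-5*θ) dθ = 12/25.
Hence Re(c_{-5}) = (1/(2*pi))·(12/25) = 6/(25*pi).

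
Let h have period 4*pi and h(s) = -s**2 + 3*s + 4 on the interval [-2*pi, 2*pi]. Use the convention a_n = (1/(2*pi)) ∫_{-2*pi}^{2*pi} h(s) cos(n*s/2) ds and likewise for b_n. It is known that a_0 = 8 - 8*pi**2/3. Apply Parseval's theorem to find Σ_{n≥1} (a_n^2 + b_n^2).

pi**2*(24 + 128*pi**2/45)

Parseval: a_0^2/2 + Σ_{n≥1} (a_n^2+b_n^2) = (1/(2*pi)) ∫_{-2*pi}^{2*pi} h(s)^2 ds = 8*pi**2/3 + 32 + 32*pi**4/5.
Subtract a_0^2/2 = 32*(3 - pi**2)**2/9: Σ (a_n^2+b_n^2) = pi**2*(24 + 128*pi**2/45).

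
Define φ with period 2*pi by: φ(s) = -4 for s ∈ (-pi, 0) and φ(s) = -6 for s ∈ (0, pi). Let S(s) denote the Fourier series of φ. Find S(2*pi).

-5

s = 2*pi differs from s = 0 by 1 full period(s), and the series is 2*pi-periodic.
At s = 0 the one-sided limits are φ(0^-) = -4 and φ(0^+) = -6.
By Dirichlet's theorem the series converges to their average, [(-4) + (-6)]/2 = -5.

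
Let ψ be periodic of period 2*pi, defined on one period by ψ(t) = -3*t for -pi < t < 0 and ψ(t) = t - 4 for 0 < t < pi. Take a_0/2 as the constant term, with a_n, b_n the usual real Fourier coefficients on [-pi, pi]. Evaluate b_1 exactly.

-8/pi - 2

b_1 = 1/pi ∫_{-pi}^{pi} ψ(t) sin(t) dt.
Split the integral at the breakpoints.
Integrating by parts (boundary term plus one more integral), an antiderivative of (-3*t) sin(t) is 3*t*cos(t) - 3*sin(t); evaluating from -pi to 0: ∫_{-pi}^{0} (-3*t) sin(t) dt = (0) - (3*pi) = -3*pi.
Integrating by parts (boundary term plus one more integral), an antiderivative of (t - 4) sin(t) is -t*cos(t) + sin(t) + 4*cos(t); evaluating from 0 to pi: ∫_{0}^{pi} (t - 4) sin(t) dt = (-4 + pi) - (4) = -8 + pi.
Summing the pieces and multiplying by (1/pi) gives b_1 = -8/pi - 2.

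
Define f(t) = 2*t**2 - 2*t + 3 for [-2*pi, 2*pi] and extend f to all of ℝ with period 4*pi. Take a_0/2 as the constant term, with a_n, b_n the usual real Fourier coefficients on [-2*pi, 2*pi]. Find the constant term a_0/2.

3 + 8*pi**2/3

a_0 = (1/(2*pi)) ∫_{-2*pi}^{2*pi} f(t) dt = (1/(2*pi)) · (12*pi + 32*pi**3/3) = 6 + 16*pi**2/3.
So the constant term a_0/2 = 3 + 8*pi**2/3.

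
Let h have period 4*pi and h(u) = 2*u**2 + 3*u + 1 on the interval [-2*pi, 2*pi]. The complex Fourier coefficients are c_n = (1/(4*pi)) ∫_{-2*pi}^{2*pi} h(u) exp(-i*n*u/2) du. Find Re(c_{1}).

Since h is real-valued, Re(c_{1}) = (1/(4*pi)) ∫_{-2*pi}^{2*pi} h(u) cos(u/2) du = a_{1}/2.
Integrating by parts twice (tabular method), an antiderivative of (2*u**2 + 3*u + 1) cos(u/2) is 4*u**2*sin(u/2) + 6*u*sin(u/2) + 16*u*cos(u/2) - 30*sin(u/2) + 12*cos(u/2); evaluating from -2*pi to 2*pi: ∫_{-2*pi}^{2*pi} (2*u**2 + 3*u + 1) cos(u/2) du = (-32*pi - 12) - (-12 + 32*pi) = -64*pi.
Hence Re(c_{1}) = (1/(4*pi))·(-64*pi) = -16.

-16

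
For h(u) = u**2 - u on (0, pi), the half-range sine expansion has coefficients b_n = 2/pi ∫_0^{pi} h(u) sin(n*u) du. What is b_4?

b_4 = 2/pi ∫_0^{pi} (u**2 - u) sin(4*u) du.
Integrating by parts twice (tabular method), an antiderivative of (u**2 - u) sin(4*u) is -u**2*cos(4*u)/4 + u*sin(4*u)/8 + u*cos(4*u)/4 - sin(4*u)/16 + cos(4*u)/32; evaluating from 0 to pi: ∫_{0}^{pi} (u**2 - u) sin(4*u) du = (-pi**2/4 + 1/32 + pi/4) - (1/32) = pi*(1 - pi)/4.
Hence b_4 = (2/pi)·(pi*(1 - pi)/4) = 1/2 - pi/2.

1/2 - pi/2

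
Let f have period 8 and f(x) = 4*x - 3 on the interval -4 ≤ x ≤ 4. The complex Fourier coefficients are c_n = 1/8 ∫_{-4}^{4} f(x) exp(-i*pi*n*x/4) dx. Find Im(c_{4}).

Since f is real-valued, Im(c_{4}) = -1/8 ∫_{-4}^{4} f(x) sin(pi*x) dx = -b_{4}/2.
Integrating by parts (boundary term plus one more integral), an antiderivative of (4*x - 3) sin(pi*x) is -4*x*cos(pi*x)/pi + 4*sin(pi*x)/pi**2 + 3*cos(pi*x)/pi; evaluating from -4 to 4: ∫_{-4}^{4} (4*x - 3) sin(pi*x) dx = (-13/pi) - (19/pi) = -32/pi.
Hence Im(c_{4}) = (-1/8)·(-32/pi) = 4/pi.

4/pi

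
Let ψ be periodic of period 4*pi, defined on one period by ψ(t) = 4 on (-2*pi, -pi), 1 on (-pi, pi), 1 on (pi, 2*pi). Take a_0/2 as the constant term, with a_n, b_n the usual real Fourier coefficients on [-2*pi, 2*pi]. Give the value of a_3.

1/pi

a_3 = (1/(2*pi)) ∫_{-2*pi}^{2*pi} ψ(t) cos(3*t/2) dt.
Split the integral at the breakpoints.
Directly, an antiderivative of (4) cos(3*t/2) is 8*sin(3*t/2)/3; evaluating from -2*pi to -pi: ∫_{-2*pi}^{-pi} (4) cos(3*t/2) dt = (8/3) - (0) = 8/3.
Directly, an antiderivative of (1) cos(3*t/2) is 2*sin(3*t/2)/3; evaluating from -pi to pi: ∫_{-pi}^{pi} (1) cos(3*t/2) dt = (-2/3) - (2/3) = -4/3.
Directly, an antiderivative of (1) cos(3*t/2) is 2*sin(3*t/2)/3; evaluating from pi to 2*pi: ∫_{pi}^{2*pi} (1) cos(3*t/2) dt = (0) - (-2/3) = 2/3.
Summing the pieces and multiplying by (1/(2*pi)) gives a_3 = 1/pi.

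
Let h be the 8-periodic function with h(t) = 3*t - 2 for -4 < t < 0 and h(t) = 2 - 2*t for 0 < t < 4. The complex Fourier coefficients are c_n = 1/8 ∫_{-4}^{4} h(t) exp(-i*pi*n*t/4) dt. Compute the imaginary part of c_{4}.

Since h is real-valued, Im(c_{4}) = -1/8 ∫_{-4}^{4} h(t) sin(pi*t) dt = -b_{4}/2.
Split the integral at the breakpoints.
Integrating by parts (boundary term plus one more integral), an antiderivative of (3*t - 2) sin(pi*t) is -3*t*cos(pi*t)/pi + 3*sin(pi*t)/pi**2 + 2*cos(pi*t)/pi; evaluating from -4 to 0: ∫_{-4}^{0} (3*t - 2) sin(pi*t) dt = (2/pi) - (14/pi) = -12/pi.
Integrating by parts (boundary term plus one more integral), an antiderivative of (2 - 2*t) sin(pi*t) is 2*t*cos(pi*t)/pi - 2*sin(pi*t)/pi**2 - 2*cos(pi*t)/pi; evaluating from 0 to 4: ∫_{0}^{4} (2 - 2*t) sin(pi*t) dt = (6/pi) - (-2/pi) = 8/pi.
So ∫_{-4}^{4} h(t) sin(pi*t) dt = -4/pi.
Hence Im(c_{4}) = (-1/8)·(-4/pi) = 1/(2*pi).

1/(2*pi)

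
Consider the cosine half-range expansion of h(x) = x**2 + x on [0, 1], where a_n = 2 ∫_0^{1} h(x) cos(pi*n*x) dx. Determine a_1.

a_1 = 2 ∫_0^{1} (x**2 + x) cos(pi*x) dx.
Integrating by parts twice (tabular method), an antiderivative of (x**2 + x) cos(pi*x) is x**2*sin(pi*x)/pi + x*sin(pi*x)/pi + 2*x*cos(pi*x)/pi**2 - 2*sin(pi*x)/pi**3 + cos(pi*x)/pi**2; evaluating from 0 to 1: ∫_{0}^{1} (x**2 + x) cos(pi*x) dx = (-3/pi**2) - (pi**(-2)) = -4/pi**2.
Hence a_1 = 2·(-4/pi**2) = -8/pi**2.

-8/pi**2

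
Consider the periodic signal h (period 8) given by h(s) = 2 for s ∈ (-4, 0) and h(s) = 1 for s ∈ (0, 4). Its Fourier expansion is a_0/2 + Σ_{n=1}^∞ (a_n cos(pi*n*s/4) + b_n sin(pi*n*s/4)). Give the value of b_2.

0

b_2 = 1/4 ∫_{-4}^{4} h(s) sin(pi*s/2) ds.
Split the integral at the breakpoints.
Directly, an antiderivative of (2) sin(pi*s/2) is -4*cos(pi*s/2)/pi; evaluating from -4 to 0: ∫_{-4}^{0} (2) sin(pi*s/2) ds = (-4/pi) - (-4/pi) = 0.
Directly, an antiderivative of (1) sin(pi*s/2) is -2*cos(pi*s/2)/pi; evaluating from 0 to 4: ∫_{0}^{4} (1) sin(pi*s/2) ds = (-2/pi) - (-2/pi) = 0.
Summing the pieces and multiplying by (1/4) gives b_2 = 0.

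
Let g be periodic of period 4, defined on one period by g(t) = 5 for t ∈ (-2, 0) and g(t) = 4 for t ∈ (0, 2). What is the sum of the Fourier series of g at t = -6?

9/2

t = -6 differs from t = -2 by -1 full period(s), and the series is 4-periodic.
At t = -2 the one-sided limits are g(-2^-) = 4 and g(-2^+) = 5.
By Dirichlet's theorem the series converges to their average, [(4) + (5)]/2 = 9/2.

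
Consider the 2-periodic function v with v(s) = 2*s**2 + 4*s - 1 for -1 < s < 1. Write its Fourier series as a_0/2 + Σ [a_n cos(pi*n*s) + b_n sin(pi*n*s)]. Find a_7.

a_7 = ∫_{-1}^{1} v(s) cos(7*pi*s) ds.
Integrating by parts twice (tabular method), an antiderivative of (2*s**2 + 4*s - 1) cos(7*pi*s) is 2*s**2*sin(7*pi*s)/(7*pi) + 4*s*sin(7*pi*s)/(7*pi) + 4*s*cos(7*pi*s)/(49*pi**2) - sin(7*pi*s)/(7*pi) - 4*sin(7*pi*s)/(343*pi**3) + 4*cos(7*pi*s)/(49*pi**2); evaluating from -1 to 1: ∫_{-1}^{1} (2*s**2 + 4*s - 1) cos(7*pi*s) ds = (-8/(49*pi**2)) - (0) = -8/(49*pi**2).
Hence a_7 = -8/(49*pi**2).

-8/(49*pi**2)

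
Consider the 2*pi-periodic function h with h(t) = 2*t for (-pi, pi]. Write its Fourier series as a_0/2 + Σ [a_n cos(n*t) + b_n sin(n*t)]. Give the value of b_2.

-2

b_2 = 1/pi ∫_{-pi}^{pi} h(t) sin(2*t) dt.
h is odd and sin(2*t) is odd, so the integrand is even and b_2 = 2/pi ∫_0^{pi} h(t) sin(2*t) dt.
Integrating by parts (boundary term plus one more integral), an antiderivative of (2*t) sin(2*t) is -t*cos(2*t) + sin(2*t)/2; evaluating from 0 to pi: ∫_{0}^{pi} (2*t) sin(2*t) dt = (-pi) - (0) = -pi.
Hence b_2 = (2/pi)·(-pi) = -2.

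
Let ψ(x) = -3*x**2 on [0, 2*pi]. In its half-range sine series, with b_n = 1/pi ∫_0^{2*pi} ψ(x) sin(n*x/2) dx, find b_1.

b_1 = 1/pi ∫_0^{2*pi} (-3*x**2) sin(x/2) dx.
Integrating by parts twice (tabular method), an antiderivative of (-3*x**2) sin(x/2) is 6*x**2*cos(x/2) - 24*x*sin(x/2) - 48*cos(x/2); evaluating from 0 to 2*pi: ∫_{0}^{2*pi} (-3*x**2) sin(x/2) dx = (48 - 24*pi**2) - (-48) = 96 - 24*pi**2.
Hence b_1 = (1/pi)·(96 - 24*pi**2) = -24*pi + 96/pi.

-24*pi + 96/pi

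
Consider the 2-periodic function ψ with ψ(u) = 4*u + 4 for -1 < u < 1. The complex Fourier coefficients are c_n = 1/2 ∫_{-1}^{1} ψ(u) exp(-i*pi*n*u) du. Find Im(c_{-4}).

-1/pi

Since ψ is real-valued, Im(c_{-4}) = -1/2 ∫_{-1}^{1} ψ(u) sin(-4*pi*u) du = b_{4}/2.
Integrating by parts (boundary term plus one more integral), an antiderivative of (4*u + 4) sin(-4*pi*u) is u*cos(4*pi*u)/pi - sin(4*pi*u)/(4*pi**2) + cos(4*pi*u)/pi; evaluating from -1 to 1: ∫_{-1}^{1} (4*u + 4) sin(-4*pi*u) du = (2/pi) - (0) = 2/pi.
Hence Im(c_{-4}) = (-1/2)·(2/pi) = -1/pi.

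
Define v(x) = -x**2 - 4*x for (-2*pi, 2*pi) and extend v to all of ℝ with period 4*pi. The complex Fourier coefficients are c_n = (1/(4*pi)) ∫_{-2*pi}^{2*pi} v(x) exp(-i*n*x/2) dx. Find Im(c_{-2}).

Since v is real-valued, Im(c_{-2}) = -(1/(4*pi)) ∫_{-2*pi}^{2*pi} v(x) sin(-x) dx = b_{2}/2.
Integrating by parts twice (tabular method), an antiderivative of (-x**2 - 4*x) sin(-x) is -x**2*cos(x) + 2*x*sin(x) - 4*x*cos(x) + 4*sin(x) + 2*cos(x); evaluating from -2*pi to 2*pi: ∫_{-2*pi}^{2*pi} (-x**2 - 4*x) sin(-x) dx = (-4*pi**2 - 8*pi + 2) - (-4*pi**2 + 2 + 8*pi) = -16*pi.
Hence Im(c_{-2}) = (-1/(4*pi))·(-16*pi) = 4.

4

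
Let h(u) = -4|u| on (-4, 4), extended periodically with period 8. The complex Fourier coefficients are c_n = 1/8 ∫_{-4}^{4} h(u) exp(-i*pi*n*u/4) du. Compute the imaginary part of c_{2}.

Since h is real-valued, Im(c_{2}) = -1/8 ∫_{-4}^{4} h(u) sin(pi*u/2) du = -b_{2}/2.
(h is even, so the integrand is odd over a symmetric interval and the integral vanishes.)

0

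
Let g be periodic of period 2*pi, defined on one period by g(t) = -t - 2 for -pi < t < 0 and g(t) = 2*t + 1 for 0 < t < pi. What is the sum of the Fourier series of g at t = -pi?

-1/2 + 3*pi/2

t = -pi differs from t = pi by -1 full period(s), and the series is 2*pi-periodic.
At t = pi the one-sided limits are g(pi^-) = 1 + 2*pi and g(pi^+) = -2 + pi.
By Dirichlet's theorem the series converges to their average, [(1 + 2*pi) + (-2 + pi)]/2 = -1/2 + 3*pi/2.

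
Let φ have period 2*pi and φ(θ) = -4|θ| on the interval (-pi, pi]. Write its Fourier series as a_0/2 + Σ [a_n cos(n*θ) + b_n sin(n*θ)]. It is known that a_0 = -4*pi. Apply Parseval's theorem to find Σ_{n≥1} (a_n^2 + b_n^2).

8*pi**2/3

Parseval: a_0^2/2 + Σ_{n≥1} (a_n^2+b_n^2) = 1/pi ∫_{-pi}^{pi} φ(θ)^2 dθ = 32*pi**2/3.
Subtract a_0^2/2 = 8*pi**2: Σ (a_n^2+b_n^2) = 8*pi**2/3.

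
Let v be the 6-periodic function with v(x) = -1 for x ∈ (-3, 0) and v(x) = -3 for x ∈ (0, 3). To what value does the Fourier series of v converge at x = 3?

x = 3 differs from x = -3 by 1 full period(s), and the series is 6-periodic.
At x = -3 the one-sided limits are v(-3^-) = -3 and v(-3^+) = -1.
By Dirichlet's theorem the series converges to their average, [(-3) + (-1)]/2 = -2.

-2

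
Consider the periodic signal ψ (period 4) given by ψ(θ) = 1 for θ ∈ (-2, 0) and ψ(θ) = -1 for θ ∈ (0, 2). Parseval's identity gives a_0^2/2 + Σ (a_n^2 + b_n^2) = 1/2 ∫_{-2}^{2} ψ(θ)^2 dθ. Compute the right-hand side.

2

1/2 ∫_{-2}^{2} ψ(θ)^2 dθ = 1/2 · (4) = 2.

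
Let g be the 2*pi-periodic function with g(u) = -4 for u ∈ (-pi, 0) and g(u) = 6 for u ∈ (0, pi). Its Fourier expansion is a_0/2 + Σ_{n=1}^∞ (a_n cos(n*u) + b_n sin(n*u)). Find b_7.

b_7 = 1/pi ∫_{-pi}^{pi} g(u) sin(7*u) du.
Split the integral at the breakpoints.
Directly, an antiderivative of (-4) sin(7*u) is 4*cos(7*u)/7; evaluating from -pi to 0: ∫_{-pi}^{0} (-4) sin(7*u) du = (4/7) - (-4/7) = 8/7.
Directly, an antiderivative of (6) sin(7*u) is -6*cos(7*u)/7; evaluating from 0 to pi: ∫_{0}^{pi} (6) sin(7*u) du = (6/7) - (-6/7) = 12/7.
Summing the pieces and multiplying by (1/pi) gives b_7 = 20/(7*pi).

20/(7*pi)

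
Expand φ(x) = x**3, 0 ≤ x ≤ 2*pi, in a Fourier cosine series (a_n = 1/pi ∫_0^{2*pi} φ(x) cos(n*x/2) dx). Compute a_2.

12*pi

a_2 = 1/pi ∫_0^{2*pi} (x**3) cos(x) dx.
Integrating by parts three times (tabular method), an antiderivative of (x**3) cos(x) is x**3*sin(x) + 3*x**2*cos(x) - 6*x*sin(x) - 6*cos(x); evaluating from 0 to 2*pi: ∫_{0}^{2*pi} (x**3) cos(x) dx = (-6 + 12*pi**2) - (-6) = 12*pi**2.
Hence a_2 = (1/pi)·(12*pi**2) = 12*pi.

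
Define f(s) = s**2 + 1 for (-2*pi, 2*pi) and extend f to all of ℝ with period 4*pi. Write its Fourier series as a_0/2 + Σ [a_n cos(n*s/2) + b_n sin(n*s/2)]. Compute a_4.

1

a_4 = (1/(2*pi)) ∫_{-2*pi}^{2*pi} f(s) cos(2*s) ds.
f is even and cos(2*s) is even, so the integrand is even and a_4 = 1/pi ∫_0^{2*pi} f(s) cos(2*s) ds.
Integrating by parts twice (tabular method), an antiderivative of (s**2 + 1) cos(2*s) is s**2*sin(2*s)/2 + s*cos(2*s)/2 + sin(2*s)/4; evaluating from 0 to 2*pi: ∫_{0}^{2*pi} (s**2 + 1) cos(2*s) ds = (pi) - (0) = pi.
Hence a_4 = (1/pi)·(pi) = 1.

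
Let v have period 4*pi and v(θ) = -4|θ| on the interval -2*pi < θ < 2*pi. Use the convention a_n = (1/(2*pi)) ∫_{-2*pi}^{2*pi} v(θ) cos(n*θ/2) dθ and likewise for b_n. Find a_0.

a_0 = (1/(2*pi)) ∫_{-2*pi}^{2*pi} v(θ) dθ = (1/(2*pi)) · (-16*pi**2) = -8*pi.

-8*pi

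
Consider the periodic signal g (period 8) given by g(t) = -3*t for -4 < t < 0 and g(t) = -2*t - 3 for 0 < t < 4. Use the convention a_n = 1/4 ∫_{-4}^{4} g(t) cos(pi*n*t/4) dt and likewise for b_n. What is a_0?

a_0 = 1/4 ∫_{-4}^{4} g(t) dt = 1/4 · (-4) = -1.

-1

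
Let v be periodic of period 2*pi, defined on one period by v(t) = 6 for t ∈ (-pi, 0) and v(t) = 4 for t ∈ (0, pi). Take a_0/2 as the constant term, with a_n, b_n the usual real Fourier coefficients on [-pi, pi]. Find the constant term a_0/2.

a_0 = 1/pi ∫_{-pi}^{pi} v(t) dt = 1/pi · (10*pi) = 10.
So the constant term a_0/2 = 5.

5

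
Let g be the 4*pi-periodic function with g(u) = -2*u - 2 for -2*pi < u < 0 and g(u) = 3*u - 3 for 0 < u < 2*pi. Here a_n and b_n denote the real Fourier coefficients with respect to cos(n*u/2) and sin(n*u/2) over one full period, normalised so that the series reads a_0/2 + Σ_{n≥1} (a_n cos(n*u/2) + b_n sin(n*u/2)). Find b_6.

b_6 = (1/(2*pi)) ∫_{-2*pi}^{2*pi} g(u) sin(3*u) du.
Split the integral at the breakpoints.
Integrating by parts (boundary term plus one more integral), an antiderivative of (-2*u - 2) sin(3*u) is 2*u*cos(3*u)/3 - 2*sin(3*u)/9 + 2*cos(3*u)/3; evaluating from -2*pi to 0: ∫_{-2*pi}^{0} (-2*u - 2) sin(3*u) du = (2/3) - (2/3 - 4*pi/3) = 4*pi/3.
Integrating by parts (boundary term plus one more integral), an antiderivative of (3*u - 3) sin(3*u) is -u*cos(3*u) + sin(3*u)/3 + cos(3*u); evaluating from 0 to 2*pi: ∫_{0}^{2*pi} (3*u - 3) sin(3*u) du = (1 - 2*pi) - (1) = -2*pi.
Summing the pieces and multiplying by (1/(2*pi)) gives b_6 = -1/3.

-1/3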